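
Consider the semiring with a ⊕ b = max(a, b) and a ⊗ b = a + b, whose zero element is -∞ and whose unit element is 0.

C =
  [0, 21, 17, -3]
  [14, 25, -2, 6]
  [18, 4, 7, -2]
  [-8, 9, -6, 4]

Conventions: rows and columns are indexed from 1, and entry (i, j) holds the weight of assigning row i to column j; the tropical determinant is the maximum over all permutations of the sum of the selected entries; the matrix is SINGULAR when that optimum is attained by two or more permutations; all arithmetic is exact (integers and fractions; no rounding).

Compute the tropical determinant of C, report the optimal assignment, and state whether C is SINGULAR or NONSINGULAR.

σ = (1, 2, 3, 4): 0 + 25 + 7 + 4 = 36
σ = (1, 2, 4, 3): 0 + 25 + (-2) + (-6) = 17
σ = (1, 3, 2, 4): 0 + (-2) + 4 + 4 = 6
σ = (1, 3, 4, 2): 0 + (-2) + (-2) + 9 = 5
σ = (1, 4, 2, 3): 0 + 6 + 4 + (-6) = 4
σ = (1, 4, 3, 2): 0 + 6 + 7 + 9 = 22
σ = (2, 1, 3, 4): 21 + 14 + 7 + 4 = 46
σ = (2, 1, 4, 3): 21 + 14 + (-2) + (-6) = 27
σ = (2, 3, 1, 4): 21 + (-2) + 18 + 4 = 41
σ = (2, 3, 4, 1): 21 + (-2) + (-2) + (-8) = 9
σ = (2, 4, 1, 3): 21 + 6 + 18 + (-6) = 39
σ = (2, 4, 3, 1): 21 + 6 + 7 + (-8) = 26
σ = (3, 1, 2, 4): 17 + 14 + 4 + 4 = 39
σ = (3, 1, 4, 2): 17 + 14 + (-2) + 9 = 38
σ = (3, 2, 1, 4): 17 + 25 + 18 + 4 = 64
σ = (3, 2, 4, 1): 17 + 25 + (-2) + (-8) = 32
σ = (3, 4, 1, 2): 17 + 6 + 18 + 9 = 50
σ = (3, 4, 2, 1): 17 + 6 + 4 + (-8) = 19
σ = (4, 1, 2, 3): (-3) + 14 + 4 + (-6) = 9
σ = (4, 1, 3, 2): (-3) + 14 + 7 + 9 = 27
σ = (4, 2, 1, 3): (-3) + 25 + 18 + (-6) = 34
σ = (4, 2, 3, 1): (-3) + 25 + 7 + (-8) = 21
σ = (4, 3, 1, 2): (-3) + (-2) + 18 + 9 = 22
σ = (4, 3, 2, 1): (-3) + (-2) + 4 + (-8) = -9
Optimal value attained by: σ = (3, 2, 1, 4).
Answer: det⊕(C) = 64; verdict: NONSINGULAR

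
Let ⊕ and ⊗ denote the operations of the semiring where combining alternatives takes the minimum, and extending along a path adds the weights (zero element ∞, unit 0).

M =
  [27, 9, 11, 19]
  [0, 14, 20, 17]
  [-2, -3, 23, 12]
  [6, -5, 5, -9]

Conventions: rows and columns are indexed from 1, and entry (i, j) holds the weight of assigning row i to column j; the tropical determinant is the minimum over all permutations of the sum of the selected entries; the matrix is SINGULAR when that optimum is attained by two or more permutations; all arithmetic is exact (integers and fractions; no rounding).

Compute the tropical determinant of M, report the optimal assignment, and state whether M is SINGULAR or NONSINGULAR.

σ = (1, 2, 3, 4): 27 + 14 + 23 + (-9) = 55
σ = (1, 2, 4, 3): 27 + 14 + 12 + 5 = 58
σ = (1, 3, 2, 4): 27 + 20 + (-3) + (-9) = 35
σ = (1, 3, 4, 2): 27 + 20 + 12 + (-5) = 54
σ = (1, 4, 2, 3): 27 + 17 + (-3) + 5 = 46
σ = (1, 4, 3, 2): 27 + 17 + 23 + (-5) = 62
σ = (2, 1, 3, 4): 9 + 0 + 23 + (-9) = 23
σ = (2, 1, 4, 3): 9 + 0 + 12 + 5 = 26
σ = (2, 3, 1, 4): 9 + 20 + (-2) + (-9) = 18
σ = (2, 3, 4, 1): 9 + 20 + 12 + 6 = 47
σ = (2, 4, 1, 3): 9 + 17 + (-2) + 5 = 29
σ = (2, 4, 3, 1): 9 + 17 + 23 + 6 = 55
σ = (3, 1, 2, 4): 11 + 0 + (-3) + (-9) = -1
σ = (3, 1, 4, 2): 11 + 0 + 12 + (-5) = 18
σ = (3, 2, 1, 4): 11 + 14 + (-2) + (-9) = 14
σ = (3, 2, 4, 1): 11 + 14 + 12 + 6 = 43
σ = (3, 4, 1, 2): 11 + 17 + (-2) + (-5) = 21
σ = (3, 4, 2, 1): 11 + 17 + (-3) + 6 = 31
σ = (4, 1, 2, 3): 19 + 0 + (-3) + 5 = 21
σ = (4, 1, 3, 2): 19 + 0 + 23 + (-5) = 37
σ = (4, 2, 1, 3): 19 + 14 + (-2) + 5 = 36
σ = (4, 2, 3, 1): 19 + 14 + 23 + 6 = 62
σ = (4, 3, 1, 2): 19 + 20 + (-2) + (-5) = 32
σ = (4, 3, 2, 1): 19 + 20 + (-3) + 6 = 42
Optimal value attained by: σ = (3, 1, 2, 4).
Answer: det⊕(M) = -1; verdict: NONSINGULAR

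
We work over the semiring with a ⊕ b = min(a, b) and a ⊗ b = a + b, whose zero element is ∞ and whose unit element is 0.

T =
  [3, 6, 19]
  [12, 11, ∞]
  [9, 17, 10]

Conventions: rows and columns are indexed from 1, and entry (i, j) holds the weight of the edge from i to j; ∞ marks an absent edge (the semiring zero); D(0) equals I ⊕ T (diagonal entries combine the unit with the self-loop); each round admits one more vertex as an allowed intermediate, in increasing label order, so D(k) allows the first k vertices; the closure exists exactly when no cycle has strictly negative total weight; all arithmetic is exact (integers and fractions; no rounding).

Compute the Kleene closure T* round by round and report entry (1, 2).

D(0):
  [0, 6, 19]
  [12, 0, ∞]
  [9, 17, 0]
D(1):
  [0, 6, 19]
  [12, 0, 31]
  [9, 15, 0]
D(2):
  [0, 6, 19]
  [12, 0, 31]
  [9, 15, 0]
D(3):
  [0, 6, 19]
  [12, 0, 31]
  [9, 15, 0]
Answer: T*[1][2] = 6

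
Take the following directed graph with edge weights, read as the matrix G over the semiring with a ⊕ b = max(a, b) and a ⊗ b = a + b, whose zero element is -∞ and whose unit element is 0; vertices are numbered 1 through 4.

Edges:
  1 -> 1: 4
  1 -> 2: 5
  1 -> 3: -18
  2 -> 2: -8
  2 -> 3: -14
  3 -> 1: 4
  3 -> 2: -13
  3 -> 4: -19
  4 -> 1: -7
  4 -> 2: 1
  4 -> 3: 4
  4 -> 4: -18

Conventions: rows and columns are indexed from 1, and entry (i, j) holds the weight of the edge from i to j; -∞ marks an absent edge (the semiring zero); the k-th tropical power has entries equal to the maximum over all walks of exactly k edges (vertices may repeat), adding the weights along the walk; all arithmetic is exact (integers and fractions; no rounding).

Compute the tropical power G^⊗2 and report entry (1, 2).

G^⊗2:
  [8, 9, -9, -37]
  [-10, -16, -22, -33]
  [8, 9, -14, -37]
  [8, -2, -13, -15]
Key observation: the optimum is the walk 1->1->2, with weight 4 + 5 = 9.
Optimal value attained by: walk 1->1->2.
Answer: (G^⊗2)[1][2] = 9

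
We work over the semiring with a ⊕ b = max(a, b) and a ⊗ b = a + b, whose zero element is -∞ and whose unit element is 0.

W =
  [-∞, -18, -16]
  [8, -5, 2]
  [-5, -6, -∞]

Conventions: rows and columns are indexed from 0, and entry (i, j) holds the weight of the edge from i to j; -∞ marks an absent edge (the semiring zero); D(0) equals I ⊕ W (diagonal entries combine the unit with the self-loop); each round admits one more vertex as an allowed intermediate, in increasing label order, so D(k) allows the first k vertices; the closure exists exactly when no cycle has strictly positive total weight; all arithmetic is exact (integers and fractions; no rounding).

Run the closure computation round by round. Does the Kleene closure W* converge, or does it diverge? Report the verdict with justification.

D(0):
  [0, -18, -16]
  [8, 0, 2]
  [-5, -6, 0]
D(1):
  [0, -18, -16]
  [8, 0, 2]
  [-5, -6, 0]
D(2):
  [0, -18, -16]
  [8, 0, 2]
  [2, -6, 0]
D(3):
  [0, -18, -16]
  [8, 0, 2]
  [2, -6, 0]
Key observation: every diagonal entry stays at the unit through all rounds, so no improving cycle exists.
Answer: CONVERGES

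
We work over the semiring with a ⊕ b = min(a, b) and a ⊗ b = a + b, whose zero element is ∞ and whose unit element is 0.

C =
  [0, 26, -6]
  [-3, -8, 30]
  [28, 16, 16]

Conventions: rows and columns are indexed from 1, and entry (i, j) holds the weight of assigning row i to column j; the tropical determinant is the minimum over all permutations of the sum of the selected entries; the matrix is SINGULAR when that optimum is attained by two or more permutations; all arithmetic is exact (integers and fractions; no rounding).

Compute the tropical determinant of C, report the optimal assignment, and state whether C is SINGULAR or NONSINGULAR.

σ = (1, 2, 3): 0 + (-8) + 16 = 8
σ = (1, 3, 2): 0 + 30 + 16 = 46
σ = (2, 1, 3): 26 + (-3) + 16 = 39
σ = (2, 3, 1): 26 + 30 + 28 = 84
σ = (3, 1, 2): (-6) + (-3) + 16 = 7
σ = (3, 2, 1): (-6) + (-8) + 28 = 14
Optimal value attained by: σ = (3, 1, 2).
Answer: det⊕(C) = 7; verdict: NONSINGULAR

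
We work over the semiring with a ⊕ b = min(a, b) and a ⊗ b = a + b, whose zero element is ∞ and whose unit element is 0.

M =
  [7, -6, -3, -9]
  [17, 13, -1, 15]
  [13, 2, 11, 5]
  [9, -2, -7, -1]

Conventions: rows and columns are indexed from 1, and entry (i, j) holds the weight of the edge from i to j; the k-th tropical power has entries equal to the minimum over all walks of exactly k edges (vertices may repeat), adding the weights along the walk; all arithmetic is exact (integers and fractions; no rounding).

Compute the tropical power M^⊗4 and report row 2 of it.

M^⊗2:
  [0, -11, -16, -10]
  [12, 1, 8, 4]
  [14, 3, -2, 4]
  [6, -5, -8, -2]
M^⊗3:
  [-3, -14, -17, -11]
  [13, 2, -3, 3]
  [11, 0, -3, 3]
  [5, -6, -9, -3]
M^⊗4:
  [-4, -15, -18, -12]
  [10, -1, -4, 2]
  [10, -1, -4, 2]
  [4, -7, -10, -4]
Answer: row 2 of M^⊗4 = [10, -1, -4, 2]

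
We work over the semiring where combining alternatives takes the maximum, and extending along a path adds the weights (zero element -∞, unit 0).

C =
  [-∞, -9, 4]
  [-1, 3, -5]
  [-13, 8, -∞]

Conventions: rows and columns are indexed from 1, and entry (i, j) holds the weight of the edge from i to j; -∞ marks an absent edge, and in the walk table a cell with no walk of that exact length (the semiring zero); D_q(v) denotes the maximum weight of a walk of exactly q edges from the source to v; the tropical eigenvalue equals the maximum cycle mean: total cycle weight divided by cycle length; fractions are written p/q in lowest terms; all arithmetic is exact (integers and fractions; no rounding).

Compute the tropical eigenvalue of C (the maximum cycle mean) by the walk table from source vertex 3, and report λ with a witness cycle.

q=0: [-∞, -∞, 0]
q=1: [-13, 8, -∞]
q=2: [7, 11, 3]
q=3: [10, 14, 11]
Optimal cycle mean attained by: cycle 1->3->2->1, total 4 + 8 + (-1), length 3.
Answer: λ = 11/3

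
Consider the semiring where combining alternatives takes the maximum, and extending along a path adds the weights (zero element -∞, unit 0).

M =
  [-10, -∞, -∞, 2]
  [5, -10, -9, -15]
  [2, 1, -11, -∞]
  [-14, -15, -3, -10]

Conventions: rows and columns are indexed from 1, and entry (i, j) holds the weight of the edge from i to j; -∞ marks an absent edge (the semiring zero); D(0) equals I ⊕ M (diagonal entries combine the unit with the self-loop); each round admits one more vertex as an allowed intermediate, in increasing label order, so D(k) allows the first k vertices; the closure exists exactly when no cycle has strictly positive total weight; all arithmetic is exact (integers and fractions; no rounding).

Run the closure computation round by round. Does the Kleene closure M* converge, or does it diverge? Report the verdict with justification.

D(0):
  [0, -∞, -∞, 2]
  [5, 0, -9, -15]
  [2, 1, 0, -∞]
  [-14, -15, -3, 0]
D(1):
  [0, -∞, -∞, 2]
  [5, 0, -9, 7]
  [2, 1, 0, 4]
  [-14, -15, -3, 0]
D(2):
  [0, -∞, -∞, 2]
  [5, 0, -9, 7]
  [6, 1, 0, 8]
  [-10, -15, -3, 0]
Detection: at round 3, diagonal entry (4, 4) turns strictly positive.
Key observation: the cycle 4->3->1->4 has total weight (-3) + 2 + 2, which is strictly positive.
Answer: DIVERGES — positive cycle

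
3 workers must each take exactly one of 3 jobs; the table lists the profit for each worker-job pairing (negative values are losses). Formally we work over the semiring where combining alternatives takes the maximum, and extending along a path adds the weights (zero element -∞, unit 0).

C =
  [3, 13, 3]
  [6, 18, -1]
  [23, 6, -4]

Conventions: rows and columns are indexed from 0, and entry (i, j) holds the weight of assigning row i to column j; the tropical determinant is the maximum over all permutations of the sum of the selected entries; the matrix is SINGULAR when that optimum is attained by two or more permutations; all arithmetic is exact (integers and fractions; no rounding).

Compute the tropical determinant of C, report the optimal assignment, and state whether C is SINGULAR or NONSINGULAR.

σ = (0, 1, 2): 3 + 18 + (-4) = 17
σ = (0, 2, 1): 3 + (-1) + 6 = 8
σ = (1, 0, 2): 13 + 6 + (-4) = 15
σ = (1, 2, 0): 13 + (-1) + 23 = 35
σ = (2, 0, 1): 3 + 6 + 6 = 15
σ = (2, 1, 0): 3 + 18 + 23 = 44
Optimal value attained by: σ = (2, 1, 0).
Answer: det⊕(C) = 44; verdict: NONSINGULAR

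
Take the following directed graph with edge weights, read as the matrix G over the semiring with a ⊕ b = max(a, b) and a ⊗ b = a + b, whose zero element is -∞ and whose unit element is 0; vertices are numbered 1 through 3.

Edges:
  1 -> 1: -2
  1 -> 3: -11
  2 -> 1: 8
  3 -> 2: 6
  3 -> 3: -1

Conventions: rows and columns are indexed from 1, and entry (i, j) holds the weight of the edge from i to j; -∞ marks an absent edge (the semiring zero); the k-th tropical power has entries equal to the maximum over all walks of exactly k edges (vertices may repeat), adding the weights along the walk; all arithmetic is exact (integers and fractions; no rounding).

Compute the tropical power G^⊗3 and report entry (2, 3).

G^⊗2:
  [-4, -5, -12]
  [6, -∞, -3]
  [14, 5, -2]
G^⊗3:
  [3, -6, -13]
  [4, 3, -4]
  [13, 4, 3]
Key observation: the optimum is the walk 2->1->3->3, with weight 8 + (-11) + (-1) = -4.
Optimal value attained by: walk 2->1->3->3.
Answer: (G^⊗3)[2][3] = -4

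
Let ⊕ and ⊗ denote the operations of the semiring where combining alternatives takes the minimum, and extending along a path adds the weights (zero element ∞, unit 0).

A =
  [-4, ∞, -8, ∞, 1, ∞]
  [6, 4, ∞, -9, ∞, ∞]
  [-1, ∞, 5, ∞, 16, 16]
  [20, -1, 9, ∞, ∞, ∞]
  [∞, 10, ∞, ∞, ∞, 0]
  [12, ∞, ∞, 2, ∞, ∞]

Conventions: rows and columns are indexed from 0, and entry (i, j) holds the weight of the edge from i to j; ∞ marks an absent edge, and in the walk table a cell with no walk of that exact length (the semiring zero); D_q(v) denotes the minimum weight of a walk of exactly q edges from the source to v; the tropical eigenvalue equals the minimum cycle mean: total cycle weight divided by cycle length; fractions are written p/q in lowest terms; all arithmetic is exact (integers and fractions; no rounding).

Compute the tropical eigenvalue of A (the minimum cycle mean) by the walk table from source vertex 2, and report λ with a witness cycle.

q=0: [∞, ∞, 0, ∞, ∞, ∞]
q=1: [-1, ∞, 5, ∞, 16, 16]
q=2: [-5, 26, -9, 18, 0, 16]
q=3: [-10, 10, -13, 17, -4, 0]
q=4: [-14, 6, -18, 1, -9, -4]
q=5: [-19, 0, -22, -3, -13, -9]
q=6: [-23, -4, -27, -9, -18, -13]
Optimal cycle mean attained by: cycle 1->3->1, total (-9) + (-1), length 2.
Answer: λ = -5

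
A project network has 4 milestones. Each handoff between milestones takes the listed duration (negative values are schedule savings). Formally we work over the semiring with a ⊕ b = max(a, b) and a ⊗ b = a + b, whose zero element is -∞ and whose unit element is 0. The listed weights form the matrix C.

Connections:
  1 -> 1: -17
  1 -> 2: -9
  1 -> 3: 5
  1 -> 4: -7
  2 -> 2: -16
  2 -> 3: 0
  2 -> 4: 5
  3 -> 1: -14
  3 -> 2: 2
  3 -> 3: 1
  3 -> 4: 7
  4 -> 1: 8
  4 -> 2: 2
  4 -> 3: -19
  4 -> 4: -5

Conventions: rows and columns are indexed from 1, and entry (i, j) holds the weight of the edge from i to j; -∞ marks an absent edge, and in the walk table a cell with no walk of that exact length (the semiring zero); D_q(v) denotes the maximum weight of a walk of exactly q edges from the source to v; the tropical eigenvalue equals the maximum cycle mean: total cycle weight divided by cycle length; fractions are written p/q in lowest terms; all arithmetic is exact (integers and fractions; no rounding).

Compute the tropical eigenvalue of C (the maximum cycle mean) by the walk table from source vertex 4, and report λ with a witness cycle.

q=0: [-∞, -∞, -∞, 0]
q=1: [8, 2, -19, -5]
q=2: [3, -1, 13, 7]
q=3: [15, 15, 14, 20]
q=4: [28, 22, 20, 21]
Optimal cycle mean attained by: cycle 1->3->4->1, total 5 + 7 + 8, length 3.
Answer: λ = 20/3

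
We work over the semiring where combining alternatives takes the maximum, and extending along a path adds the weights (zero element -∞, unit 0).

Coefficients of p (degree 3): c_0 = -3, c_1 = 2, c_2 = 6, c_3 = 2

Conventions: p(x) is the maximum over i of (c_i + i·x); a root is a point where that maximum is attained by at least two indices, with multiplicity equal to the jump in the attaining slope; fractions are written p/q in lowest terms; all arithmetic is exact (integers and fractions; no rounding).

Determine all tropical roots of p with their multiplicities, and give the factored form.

hull edge (i=0, c=-3) to (i=1, c=2): slope 5, span 1
hull edge (i=1, c=2) to (i=2, c=6): slope 4, span 1
hull edge (i=2, c=6) to (i=3, c=2): slope -4, span 1
Factored form: p(x) = 2 ⊗ (x ⊕ (-5)) ⊗ (x ⊕ (-4)) ⊗ (x ⊕ 4)
Answer: roots = -5 (mult 1), -4 (mult 1), 4 (mult 1)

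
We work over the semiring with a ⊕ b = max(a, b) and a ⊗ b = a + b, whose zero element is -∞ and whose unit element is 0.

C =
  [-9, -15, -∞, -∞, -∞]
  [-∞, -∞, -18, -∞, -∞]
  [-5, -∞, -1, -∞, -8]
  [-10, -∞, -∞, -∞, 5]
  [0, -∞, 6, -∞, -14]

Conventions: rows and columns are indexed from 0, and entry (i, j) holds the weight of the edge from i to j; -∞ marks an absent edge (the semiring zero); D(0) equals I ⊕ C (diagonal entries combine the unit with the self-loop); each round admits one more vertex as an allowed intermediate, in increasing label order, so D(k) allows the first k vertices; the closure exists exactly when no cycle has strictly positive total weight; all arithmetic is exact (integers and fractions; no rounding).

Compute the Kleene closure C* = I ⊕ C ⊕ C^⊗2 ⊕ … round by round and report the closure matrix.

D(0):
  [0, -15, -∞, -∞, -∞]
  [-∞, 0, -18, -∞, -∞]
  [-5, -∞, 0, -∞, -8]
  [-10, -∞, -∞, 0, 5]
  [0, -∞, 6, -∞, 0]
D(1):
  [0, -15, -∞, -∞, -∞]
  [-∞, 0, -18, -∞, -∞]
  [-5, -20, 0, -∞, -8]
  [-10, -25, -∞, 0, 5]
  [0, -15, 6, -∞, 0]
D(2):
  [0, -15, -33, -∞, -∞]
  [-∞, 0, -18, -∞, -∞]
  [-5, -20, 0, -∞, -8]
  [-10, -25, -43, 0, 5]
  [0, -15, 6, -∞, 0]
D(3):
  [0, -15, -33, -∞, -41]
  [-23, 0, -18, -∞, -26]
  [-5, -20, 0, -∞, -8]
  [-10, -25, -43, 0, 5]
  [1, -14, 6, -∞, 0]
D(4):
  [0, -15, -33, -∞, -41]
  [-23, 0, -18, -∞, -26]
  [-5, -20, 0, -∞, -8]
  [-10, -25, -43, 0, 5]
  [1, -14, 6, -∞, 0]
D(5):
  [0, -15, -33, -∞, -41]
  [-23, 0, -18, -∞, -26]
  [-5, -20, 0, -∞, -8]
  [6, -9, 11, 0, 5]
  [1, -14, 6, -∞, 0]
Answer: C* = [[0, -15, -33, -∞, -41], [-23, 0, -18, -∞, -26], [-5, -20, 0, -∞, -8], [6, -9, 11, 0, 5], [1, -14, 6, -∞, 0]]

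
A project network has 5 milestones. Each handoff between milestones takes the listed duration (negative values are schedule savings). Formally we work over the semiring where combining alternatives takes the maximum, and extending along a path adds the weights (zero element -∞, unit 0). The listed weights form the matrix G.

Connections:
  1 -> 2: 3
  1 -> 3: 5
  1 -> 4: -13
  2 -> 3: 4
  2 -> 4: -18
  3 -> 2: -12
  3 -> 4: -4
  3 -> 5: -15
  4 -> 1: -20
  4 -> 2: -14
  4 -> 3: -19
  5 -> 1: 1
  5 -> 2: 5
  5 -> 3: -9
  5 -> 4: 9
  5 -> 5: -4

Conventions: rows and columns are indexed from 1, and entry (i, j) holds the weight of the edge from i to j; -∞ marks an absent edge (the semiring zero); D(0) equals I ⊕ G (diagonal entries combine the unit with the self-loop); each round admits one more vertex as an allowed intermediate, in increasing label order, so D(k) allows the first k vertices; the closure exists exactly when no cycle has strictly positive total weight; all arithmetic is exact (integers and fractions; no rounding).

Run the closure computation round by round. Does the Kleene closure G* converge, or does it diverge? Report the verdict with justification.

D(0):
  [0, 3, 5, -13, -∞]
  [-∞, 0, 4, -18, -∞]
  [-∞, -12, 0, -4, -15]
  [-20, -14, -19, 0, -∞]
  [1, 5, -9, 9, 0]
D(1):
  [0, 3, 5, -13, -∞]
  [-∞, 0, 4, -18, -∞]
  [-∞, -12, 0, -4, -15]
  [-20, -14, -15, 0, -∞]
  [1, 5, 6, 9, 0]
D(2):
  [0, 3, 7, -13, -∞]
  [-∞, 0, 4, -18, -∞]
  [-∞, -12, 0, -4, -15]
  [-20, -14, -10, 0, -∞]
  [1, 5, 9, 9, 0]
D(3):
  [0, 3, 7, 3, -8]
  [-∞, 0, 4, 0, -11]
  [-∞, -12, 0, -4, -15]
  [-20, -14, -10, 0, -25]
  [1, 5, 9, 9, 0]
D(4):
  [0, 3, 7, 3, -8]
  [-20, 0, 4, 0, -11]
  [-24, -12, 0, -4, -15]
  [-20, -14, -10, 0, -25]
  [1, 5, 9, 9, 0]
D(5):
  [0, 3, 7, 3, -8]
  [-10, 0, 4, 0, -11]
  [-14, -10, 0, -4, -15]
  [-20, -14, -10, 0, -25]
  [1, 5, 9, 9, 0]
Key observation: every diagonal entry stays at the unit through all rounds, so no improving cycle exists.
Answer: CONVERGES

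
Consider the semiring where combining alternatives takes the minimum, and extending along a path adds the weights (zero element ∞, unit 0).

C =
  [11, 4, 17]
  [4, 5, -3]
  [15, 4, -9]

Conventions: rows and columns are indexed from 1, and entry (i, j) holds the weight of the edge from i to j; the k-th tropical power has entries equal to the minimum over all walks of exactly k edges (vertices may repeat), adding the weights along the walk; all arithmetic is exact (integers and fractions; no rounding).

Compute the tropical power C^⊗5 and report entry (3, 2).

C^⊗2:
  [8, 9, 1]
  [9, 1, -12]
  [6, -5, -18]
C^⊗3:
  [13, 5, -8]
  [3, -8, -21]
  [-3, -14, -27]
C^⊗4:
  [7, -4, -17]
  [-6, -17, -30]
  [-12, -23, -36]
C^⊗5:
  [-2, -13, -26]
  [-15, -26, -39]
  [-21, -32, -45]
Key observation: the optimum is the walk 3->3->3->3->3->2, with weight (-9) + (-9) + (-9) + (-9) + 4 = -32.
Optimal value attained by: walk 3->3->3->3->3->2.
Answer: (C^⊗5)[3][2] = -32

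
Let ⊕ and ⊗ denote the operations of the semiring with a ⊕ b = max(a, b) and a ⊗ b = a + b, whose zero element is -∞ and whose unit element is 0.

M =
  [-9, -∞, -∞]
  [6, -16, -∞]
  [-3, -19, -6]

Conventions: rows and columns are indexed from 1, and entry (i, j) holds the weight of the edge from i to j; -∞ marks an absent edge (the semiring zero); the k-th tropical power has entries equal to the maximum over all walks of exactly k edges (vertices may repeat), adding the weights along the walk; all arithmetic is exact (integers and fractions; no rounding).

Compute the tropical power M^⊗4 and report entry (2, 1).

M^⊗2:
  [-18, -∞, -∞]
  [-3, -32, -∞]
  [-9, -25, -12]
M^⊗3:
  [-27, -∞, -∞]
  [-12, -48, -∞]
  [-15, -31, -18]
M^⊗4:
  [-36, -∞, -∞]
  [-21, -64, -∞]
  [-21, -37, -24]
Key observation: the optimum is the walk 2->1->1->1->1, with weight 6 + (-9) + (-9) + (-9) = -21.
Optimal value attained by: walk 2->1->1->1->1.
Answer: (M^⊗4)[2][1] = -21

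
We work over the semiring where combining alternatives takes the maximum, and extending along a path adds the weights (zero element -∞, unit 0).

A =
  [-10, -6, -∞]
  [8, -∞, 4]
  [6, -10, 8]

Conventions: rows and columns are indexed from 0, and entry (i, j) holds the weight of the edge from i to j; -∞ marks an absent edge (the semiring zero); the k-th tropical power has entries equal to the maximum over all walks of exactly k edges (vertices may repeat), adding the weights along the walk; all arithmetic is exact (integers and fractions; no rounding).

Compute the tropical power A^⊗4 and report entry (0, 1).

A^⊗2:
  [2, -16, -2]
  [10, 2, 12]
  [14, 0, 16]
A^⊗3:
  [4, -4, 6]
  [18, 4, 20]
  [22, 8, 24]
A^⊗4:
  [12, -2, 14]
  [26, 12, 28]
  [30, 16, 32]
Key observation: the optimum is the walk 0->1->2->0->1, with weight (-6) + 4 + 6 + (-6) = -2.
Optimal value attained by: walk 0->1->2->0->1.
Answer: (A^⊗4)[0][1] = -2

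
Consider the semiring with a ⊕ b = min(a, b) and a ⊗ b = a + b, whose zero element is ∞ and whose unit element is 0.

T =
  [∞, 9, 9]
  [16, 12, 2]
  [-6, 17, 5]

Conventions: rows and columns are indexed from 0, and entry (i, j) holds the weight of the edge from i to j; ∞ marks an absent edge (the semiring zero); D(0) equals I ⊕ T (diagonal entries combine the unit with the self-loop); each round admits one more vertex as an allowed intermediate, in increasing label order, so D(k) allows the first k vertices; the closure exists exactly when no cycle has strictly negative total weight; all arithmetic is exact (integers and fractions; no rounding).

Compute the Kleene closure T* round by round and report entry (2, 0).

D(0):
  [0, 9, 9]
  [16, 0, 2]
  [-6, 17, 0]
D(1):
  [0, 9, 9]
  [16, 0, 2]
  [-6, 3, 0]
D(2):
  [0, 9, 9]
  [16, 0, 2]
  [-6, 3, 0]
D(3):
  [0, 9, 9]
  [-4, 0, 2]
  [-6, 3, 0]
Answer: T*[2][0] = -6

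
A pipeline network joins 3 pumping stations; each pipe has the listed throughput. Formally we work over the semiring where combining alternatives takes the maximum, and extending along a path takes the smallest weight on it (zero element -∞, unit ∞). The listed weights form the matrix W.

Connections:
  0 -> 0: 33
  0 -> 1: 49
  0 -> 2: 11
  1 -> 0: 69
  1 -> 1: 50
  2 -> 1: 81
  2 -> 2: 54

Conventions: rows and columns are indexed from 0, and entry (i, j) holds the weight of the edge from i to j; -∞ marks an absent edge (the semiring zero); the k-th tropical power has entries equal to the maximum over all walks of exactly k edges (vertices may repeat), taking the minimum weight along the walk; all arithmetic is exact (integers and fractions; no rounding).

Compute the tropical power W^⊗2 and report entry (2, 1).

W^⊗2:
  [49, 49, 11]
  [50, 50, 11]
  [69, 54, 54]
Key observation: the optimum is the walk 2->2->1, with weight 54 min 81 = 54.
Optimal value attained by: walk 2->2->1.
Answer: (W^⊗2)[2][1] = 54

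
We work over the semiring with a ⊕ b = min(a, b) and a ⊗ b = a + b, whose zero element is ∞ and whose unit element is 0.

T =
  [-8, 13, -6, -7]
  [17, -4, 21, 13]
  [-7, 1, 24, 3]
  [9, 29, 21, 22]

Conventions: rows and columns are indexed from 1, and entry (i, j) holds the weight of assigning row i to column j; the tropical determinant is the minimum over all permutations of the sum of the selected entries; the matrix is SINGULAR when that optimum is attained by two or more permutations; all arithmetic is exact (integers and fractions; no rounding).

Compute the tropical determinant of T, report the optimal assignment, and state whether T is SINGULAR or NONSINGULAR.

σ = (1, 2, 3, 4): (-8) + (-4) + 24 + 22 = 34
σ = (1, 2, 4, 3): (-8) + (-4) + 3 + 21 = 12
σ = (1, 3, 2, 4): (-8) + 21 + 1 + 22 = 36
σ = (1, 3, 4, 2): (-8) + 21 + 3 + 29 = 45
σ = (1, 4, 2, 3): (-8) + 13 + 1 + 21 = 27
σ = (1, 4, 3, 2): (-8) + 13 + 24 + 29 = 58
σ = (2, 1, 3, 4): 13 + 17 + 24 + 22 = 76
σ = (2, 1, 4, 3): 13 + 17 + 3 + 21 = 54
σ = (2, 3, 1, 4): 13 + 21 + (-7) + 22 = 49
σ = (2, 3, 4, 1): 13 + 21 + 3 + 9 = 46
σ = (2, 4, 1, 3): 13 + 13 + (-7) + 21 = 40
σ = (2, 4, 3, 1): 13 + 13 + 24 + 9 = 59
σ = (3, 1, 2, 4): (-6) + 17 + 1 + 22 = 34
σ = (3, 1, 4, 2): (-6) + 17 + 3 + 29 = 43
σ = (3, 2, 1, 4): (-6) + (-4) + (-7) + 22 = 5
σ = (3, 2, 4, 1): (-6) + (-4) + 3 + 9 = 2
σ = (3, 4, 1, 2): (-6) + 13 + (-7) + 29 = 29
σ = (3, 4, 2, 1): (-6) + 13 + 1 + 9 = 17
σ = (4, 1, 2, 3): (-7) + 17 + 1 + 21 = 32
σ = (4, 1, 3, 2): (-7) + 17 + 24 + 29 = 63
σ = (4, 2, 1, 3): (-7) + (-4) + (-7) + 21 = 3
σ = (4, 2, 3, 1): (-7) + (-4) + 24 + 9 = 22
σ = (4, 3, 1, 2): (-7) + 21 + (-7) + 29 = 36
σ = (4, 3, 2, 1): (-7) + 21 + 1 + 9 = 24
Optimal value attained by: σ = (3, 2, 4, 1).
Answer: det⊕(T) = 2; verdict: NONSINGULAR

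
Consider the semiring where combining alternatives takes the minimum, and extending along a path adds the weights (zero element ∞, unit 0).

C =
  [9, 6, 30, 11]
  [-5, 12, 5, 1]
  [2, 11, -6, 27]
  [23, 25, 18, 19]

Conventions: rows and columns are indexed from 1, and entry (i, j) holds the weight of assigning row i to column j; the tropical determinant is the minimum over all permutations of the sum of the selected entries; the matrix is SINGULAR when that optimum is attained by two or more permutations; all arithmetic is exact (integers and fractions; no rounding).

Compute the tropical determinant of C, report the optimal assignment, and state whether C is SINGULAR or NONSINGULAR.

σ = (1, 2, 3, 4): 9 + 12 + (-6) + 19 = 34
σ = (1, 2, 4, 3): 9 + 12 + 27 + 18 = 66
σ = (1, 3, 2, 4): 9 + 5 + 11 + 19 = 44
σ = (1, 3, 4, 2): 9 + 5 + 27 + 25 = 66
σ = (1, 4, 2, 3): 9 + 1 + 11 + 18 = 39
σ = (1, 4, 3, 2): 9 + 1 + (-6) + 25 = 29
σ = (2, 1, 3, 4): 6 + (-5) + (-6) + 19 = 14
σ = (2, 1, 4, 3): 6 + (-5) + 27 + 18 = 46
σ = (2, 3, 1, 4): 6 + 5 + 2 + 19 = 32
σ = (2, 3, 4, 1): 6 + 5 + 27 + 23 = 61
σ = (2, 4, 1, 3): 6 + 1 + 2 + 18 = 27
σ = (2, 4, 3, 1): 6 + 1 + (-6) + 23 = 24
σ = (3, 1, 2, 4): 30 + (-5) + 11 + 19 = 55
σ = (3, 1, 4, 2): 30 + (-5) + 27 + 25 = 77
σ = (3, 2, 1, 4): 30 + 12 + 2 + 19 = 63
σ = (3, 2, 4, 1): 30 + 12 + 27 + 23 = 92
σ = (3, 4, 1, 2): 30 + 1 + 2 + 25 = 58
σ = (3, 4, 2, 1): 30 + 1 + 11 + 23 = 65
σ = (4, 1, 2, 3): 11 + (-5) + 11 + 18 = 35
σ = (4, 1, 3, 2): 11 + (-5) + (-6) + 25 = 25
σ = (4, 2, 1, 3): 11 + 12 + 2 + 18 = 43
σ = (4, 2, 3, 1): 11 + 12 + (-6) + 23 = 40
σ = (4, 3, 1, 2): 11 + 5 + 2 + 25 = 43
σ = (4, 3, 2, 1): 11 + 5 + 11 + 23 = 50
Optimal value attained by: σ = (2, 1, 3, 4).
Answer: det⊕(C) = 14; verdict: NONSINGULAR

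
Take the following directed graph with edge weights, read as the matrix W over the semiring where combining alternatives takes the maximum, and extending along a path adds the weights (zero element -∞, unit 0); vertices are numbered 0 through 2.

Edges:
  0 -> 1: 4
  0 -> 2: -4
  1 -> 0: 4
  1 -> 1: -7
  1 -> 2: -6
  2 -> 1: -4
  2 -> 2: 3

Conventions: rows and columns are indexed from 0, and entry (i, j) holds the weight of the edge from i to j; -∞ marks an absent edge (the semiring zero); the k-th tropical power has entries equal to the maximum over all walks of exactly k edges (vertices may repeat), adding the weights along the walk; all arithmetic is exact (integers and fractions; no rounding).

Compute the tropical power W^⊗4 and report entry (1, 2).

W^⊗2:
  [8, -3, -1]
  [-3, 8, 0]
  [0, -1, 6]
W^⊗3:
  [1, 12, 4]
  [12, 1, 3]
  [3, 4, 9]
W^⊗4:
  [16, 5, 7]
  [5, 16, 8]
  [8, 7, 12]
Key observation: the optimum is the walk 1->0->1->0->2, with weight 4 + 4 + 4 + (-4) = 8.
Optimal value attained by: walk 1->0->1->0->2.
Answer: (W^⊗4)[1][2] = 8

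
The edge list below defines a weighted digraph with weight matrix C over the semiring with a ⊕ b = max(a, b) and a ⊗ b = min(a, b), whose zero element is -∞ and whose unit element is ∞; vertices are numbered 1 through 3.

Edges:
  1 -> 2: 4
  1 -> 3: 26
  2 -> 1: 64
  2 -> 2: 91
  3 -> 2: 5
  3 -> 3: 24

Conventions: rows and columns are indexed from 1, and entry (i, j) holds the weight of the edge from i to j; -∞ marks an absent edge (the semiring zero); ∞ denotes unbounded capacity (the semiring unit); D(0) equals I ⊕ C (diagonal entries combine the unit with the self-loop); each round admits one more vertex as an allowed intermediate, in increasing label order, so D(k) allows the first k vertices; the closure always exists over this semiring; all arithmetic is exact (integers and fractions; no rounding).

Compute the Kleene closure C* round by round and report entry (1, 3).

D(0):
  [∞, 4, 26]
  [64, ∞, -∞]
  [-∞, 5, ∞]
D(1):
  [∞, 4, 26]
  [64, ∞, 26]
  [-∞, 5, ∞]
D(2):
  [∞, 4, 26]
  [64, ∞, 26]
  [5, 5, ∞]
D(3):
  [∞, 5, 26]
  [64, ∞, 26]
  [5, 5, ∞]
Answer: C*[1][3] = 26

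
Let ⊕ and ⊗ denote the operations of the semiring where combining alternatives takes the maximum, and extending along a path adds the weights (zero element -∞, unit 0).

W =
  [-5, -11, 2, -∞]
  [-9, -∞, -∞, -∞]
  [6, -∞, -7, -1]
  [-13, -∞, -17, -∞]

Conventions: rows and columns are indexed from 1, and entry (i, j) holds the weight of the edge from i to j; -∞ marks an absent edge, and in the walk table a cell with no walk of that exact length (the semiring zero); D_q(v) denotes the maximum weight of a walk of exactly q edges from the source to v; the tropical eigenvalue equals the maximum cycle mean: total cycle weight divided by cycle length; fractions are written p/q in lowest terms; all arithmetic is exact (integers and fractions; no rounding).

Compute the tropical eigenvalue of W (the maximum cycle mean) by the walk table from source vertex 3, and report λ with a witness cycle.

q=0: [-∞, -∞, 0, -∞]
q=1: [6, -∞, -7, -1]
q=2: [1, -5, 8, -8]
q=3: [14, -10, 3, 7]
q=4: [9, 3, 16, 2]
Optimal cycle mean attained by: cycle 1->3->1, total 2 + 6, length 2.
Answer: λ = 4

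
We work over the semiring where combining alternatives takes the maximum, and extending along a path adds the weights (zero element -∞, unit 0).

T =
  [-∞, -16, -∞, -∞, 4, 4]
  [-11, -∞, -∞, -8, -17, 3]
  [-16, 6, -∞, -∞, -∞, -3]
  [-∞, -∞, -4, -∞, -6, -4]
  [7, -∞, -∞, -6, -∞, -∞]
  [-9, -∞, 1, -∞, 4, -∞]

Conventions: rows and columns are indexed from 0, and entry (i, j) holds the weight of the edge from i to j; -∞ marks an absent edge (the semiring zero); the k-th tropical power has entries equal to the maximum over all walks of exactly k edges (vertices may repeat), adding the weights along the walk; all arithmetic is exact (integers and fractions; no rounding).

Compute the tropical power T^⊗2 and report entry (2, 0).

T^⊗2:
  [11, -∞, 5, -2, 8, -13]
  [-6, -27, 4, -23, 7, -7]
  [-5, -32, -2, -2, 1, 9]
  [1, 2, -3, -12, 0, -7]
  [-∞, -9, -10, -∞, 11, 11]
  [11, 7, -∞, -2, -5, -2]
Key observation: the optimum is the walk 2->1->0, with weight 6 + (-11) = -5.
Optimal value attained by: walk 2->1->0.
Answer: (T^⊗2)[2][0] = -5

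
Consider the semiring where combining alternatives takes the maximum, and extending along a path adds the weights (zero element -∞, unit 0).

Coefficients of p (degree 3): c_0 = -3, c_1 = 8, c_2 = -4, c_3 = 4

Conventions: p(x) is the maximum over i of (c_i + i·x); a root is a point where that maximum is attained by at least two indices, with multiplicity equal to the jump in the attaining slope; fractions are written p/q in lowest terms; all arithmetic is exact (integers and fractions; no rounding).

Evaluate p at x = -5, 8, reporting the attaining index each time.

p(-5) = max(-3+0·(-5)=-3, 8+1·(-5)=3, -4+2·(-5)=-14, 4+3·(-5)=-11) = 3 (attained by i=1)
p(8) = max(-3+0·8=-3, 8+1·8=16, -4+2·8=12, 4+3·8=28) = 28 (attained by i=3)
Answer: p(-5) = 3; p(8) = 28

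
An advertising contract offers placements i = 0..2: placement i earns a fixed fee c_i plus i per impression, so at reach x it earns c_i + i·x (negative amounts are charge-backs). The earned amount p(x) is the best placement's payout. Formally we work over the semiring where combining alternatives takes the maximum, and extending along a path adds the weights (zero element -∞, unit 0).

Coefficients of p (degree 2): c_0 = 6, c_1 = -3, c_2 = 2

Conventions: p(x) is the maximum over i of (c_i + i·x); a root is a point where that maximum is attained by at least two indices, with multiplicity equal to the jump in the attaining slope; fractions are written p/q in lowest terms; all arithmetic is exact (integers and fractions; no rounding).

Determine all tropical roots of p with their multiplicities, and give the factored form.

hull edge (i=0, c=6) to (i=2, c=2): slope -2, span 2
Factored form: p(x) = 2 ⊗ (x ⊕ 2) ⊗ (x ⊕ 2)
Answer: roots = 2 (mult 2)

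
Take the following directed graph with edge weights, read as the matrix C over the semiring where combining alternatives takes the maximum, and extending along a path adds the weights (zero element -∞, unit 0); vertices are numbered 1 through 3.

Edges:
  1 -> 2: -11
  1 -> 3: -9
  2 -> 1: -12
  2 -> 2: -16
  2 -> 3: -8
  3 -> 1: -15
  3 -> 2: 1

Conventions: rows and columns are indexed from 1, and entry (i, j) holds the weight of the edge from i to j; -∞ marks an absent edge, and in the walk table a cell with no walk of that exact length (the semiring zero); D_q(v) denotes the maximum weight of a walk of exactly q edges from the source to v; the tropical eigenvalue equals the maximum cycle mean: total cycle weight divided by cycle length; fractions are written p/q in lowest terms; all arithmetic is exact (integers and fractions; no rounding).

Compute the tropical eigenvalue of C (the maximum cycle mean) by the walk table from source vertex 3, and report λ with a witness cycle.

q=0: [-∞, -∞, 0]
q=1: [-15, 1, -∞]
q=2: [-11, -15, -7]
q=3: [-22, -6, -20]
Optimal cycle mean attained by: cycle 2->3->2, total (-8) + 1, length 2.
Answer: λ = -7/2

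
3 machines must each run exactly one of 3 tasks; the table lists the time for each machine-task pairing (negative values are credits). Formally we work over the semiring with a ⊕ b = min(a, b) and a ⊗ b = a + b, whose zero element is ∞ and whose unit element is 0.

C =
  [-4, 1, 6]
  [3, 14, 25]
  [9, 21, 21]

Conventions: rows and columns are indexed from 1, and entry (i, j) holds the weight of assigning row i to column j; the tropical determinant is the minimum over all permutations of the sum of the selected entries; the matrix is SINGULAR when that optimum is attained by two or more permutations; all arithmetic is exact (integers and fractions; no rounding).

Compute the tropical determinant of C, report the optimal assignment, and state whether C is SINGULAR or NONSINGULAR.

σ = (1, 2, 3): (-4) + 14 + 21 = 31
σ = (1, 3, 2): (-4) + 25 + 21 = 42
σ = (2, 1, 3): 1 + 3 + 21 = 25
σ = (2, 3, 1): 1 + 25 + 9 = 35
σ = (3, 1, 2): 6 + 3 + 21 = 30
σ = (3, 2, 1): 6 + 14 + 9 = 29
Optimal value attained by: σ = (2, 1, 3).
Answer: det⊕(C) = 25; verdict: NONSINGULAR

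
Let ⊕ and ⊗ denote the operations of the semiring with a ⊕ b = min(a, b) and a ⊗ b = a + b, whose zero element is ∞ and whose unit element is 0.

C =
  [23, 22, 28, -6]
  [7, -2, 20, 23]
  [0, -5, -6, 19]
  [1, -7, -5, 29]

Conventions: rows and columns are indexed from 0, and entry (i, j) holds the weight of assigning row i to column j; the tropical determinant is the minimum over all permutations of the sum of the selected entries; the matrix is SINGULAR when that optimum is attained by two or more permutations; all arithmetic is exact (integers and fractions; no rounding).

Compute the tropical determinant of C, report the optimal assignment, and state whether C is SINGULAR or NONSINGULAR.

σ = (0, 1, 2, 3): 23 + (-2) + (-6) + 29 = 44
σ = (0, 1, 3, 2): 23 + (-2) + 19 + (-5) = 35
σ = (0, 2, 1, 3): 23 + 20 + (-5) + 29 = 67
σ = (0, 2, 3, 1): 23 + 20 + 19 + (-7) = 55
σ = (0, 3, 1, 2): 23 + 23 + (-5) + (-5) = 36
σ = (0, 3, 2, 1): 23 + 23 + (-6) + (-7) = 33
σ = (1, 0, 2, 3): 22 + 7 + (-6) + 29 = 52
σ = (1, 0, 3, 2): 22 + 7 + 19 + (-5) = 43
σ = (1, 2, 0, 3): 22 + 20 + 0 + 29 = 71
σ = (1, 2, 3, 0): 22 + 20 + 19 + 1 = 62
σ = (1, 3, 0, 2): 22 + 23 + 0 + (-5) = 40
σ = (1, 3, 2, 0): 22 + 23 + (-6) + 1 = 40
σ = (2, 0, 1, 3): 28 + 7 + (-5) + 29 = 59
σ = (2, 0, 3, 1): 28 + 7 + 19 + (-7) = 47
σ = (2, 1, 0, 3): 28 + (-2) + 0 + 29 = 55
σ = (2, 1, 3, 0): 28 + (-2) + 19 + 1 = 46
σ = (2, 3, 0, 1): 28 + 23 + 0 + (-7) = 44
σ = (2, 3, 1, 0): 28 + 23 + (-5) + 1 = 47
σ = (3, 0, 1, 2): (-6) + 7 + (-5) + (-5) = -9
σ = (3, 0, 2, 1): (-6) + 7 + (-6) + (-7) = -12
σ = (3, 1, 0, 2): (-6) + (-2) + 0 + (-5) = -13
σ = (3, 1, 2, 0): (-6) + (-2) + (-6) + 1 = -13
σ = (3, 2, 0, 1): (-6) + 20 + 0 + (-7) = 7
σ = (3, 2, 1, 0): (-6) + 20 + (-5) + 1 = 10
Optimal value attained by: σ = (3, 1, 0, 2).
Answer: det⊕(C) = -13; verdict: SINGULAR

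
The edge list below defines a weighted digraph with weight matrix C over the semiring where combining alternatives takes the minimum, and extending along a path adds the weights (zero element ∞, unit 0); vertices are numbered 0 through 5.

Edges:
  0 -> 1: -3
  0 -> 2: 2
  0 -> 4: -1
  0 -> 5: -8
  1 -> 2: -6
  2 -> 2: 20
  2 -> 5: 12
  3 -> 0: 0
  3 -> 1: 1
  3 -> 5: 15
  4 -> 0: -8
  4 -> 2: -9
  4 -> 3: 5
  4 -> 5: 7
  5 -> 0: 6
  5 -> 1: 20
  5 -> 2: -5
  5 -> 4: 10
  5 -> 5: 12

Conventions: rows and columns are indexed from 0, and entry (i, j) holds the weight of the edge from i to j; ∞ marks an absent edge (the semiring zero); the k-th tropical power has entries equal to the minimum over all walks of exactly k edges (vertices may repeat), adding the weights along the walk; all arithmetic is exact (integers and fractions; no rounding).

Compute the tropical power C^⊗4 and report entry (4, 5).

C^⊗2:
  [-9, 12, -13, 4, 2, 4]
  [∞, ∞, 14, ∞, ∞, 6]
  [18, 32, 7, ∞, 22, 24]
  [21, -3, -5, ∞, -1, -8]
  [5, -11, -6, ∞, -9, -16]
  [2, 3, 1, 15, 5, -2]
C^⊗3:
  [-6, -12, -7, 7, -10, -17]
  [12, 26, 1, ∞, 16, 18]
  [14, 15, 13, 27, 17, 10]
  [-9, 12, -13, 4, 2, 4]
  [-17, 2, -21, -4, -6, -4]
  [-3, -1, -7, 10, 1, -6]
C^⊗4:
  [-18, -9, -22, -5, -7, -14]
  [8, 9, 7, 21, 11, 4]
  [9, 11, 5, 22, 13, 6]
  [-6, -12, -7, 7, -10, -17]
  [-14, -20, -15, -1, -18, -25]
  [-7, -6, -11, 6, -4, -11]
Key observation: the optimum is the walk 4->0->4->0->5, with weight (-8) + (-1) + (-8) + (-8) = -25.
Optimal value attained by: walk 4->0->4->0->5.
Answer: (C^⊗4)[4][5] = -25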